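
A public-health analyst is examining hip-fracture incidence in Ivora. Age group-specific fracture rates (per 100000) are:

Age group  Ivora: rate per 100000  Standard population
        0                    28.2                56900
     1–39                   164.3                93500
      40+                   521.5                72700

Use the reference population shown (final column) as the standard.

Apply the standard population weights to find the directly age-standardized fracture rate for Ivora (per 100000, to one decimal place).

246.0

Standard total = 223100; weights = 0.2550, 0.4191, 0.3259.
Standardized rate: 0.2550×28.2 + 0.4191×164.3 + 0.3259×521.5 = 245.9869 per 100000.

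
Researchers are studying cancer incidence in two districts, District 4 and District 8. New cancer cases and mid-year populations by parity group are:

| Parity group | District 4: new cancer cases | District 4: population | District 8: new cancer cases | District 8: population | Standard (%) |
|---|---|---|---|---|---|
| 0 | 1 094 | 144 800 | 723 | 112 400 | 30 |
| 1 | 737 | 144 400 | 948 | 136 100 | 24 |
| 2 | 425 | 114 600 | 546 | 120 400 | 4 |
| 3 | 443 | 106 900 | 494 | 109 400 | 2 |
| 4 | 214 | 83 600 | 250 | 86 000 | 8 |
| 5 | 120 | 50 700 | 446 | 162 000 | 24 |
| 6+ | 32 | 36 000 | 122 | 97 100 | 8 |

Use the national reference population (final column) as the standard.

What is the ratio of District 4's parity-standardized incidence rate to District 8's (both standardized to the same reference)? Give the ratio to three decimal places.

Parity-specific rates per 100 000 for District 4: 755.52, 510.39, 370.86, 414.41, 255.98, 236.69, 88.89.
For District 8: 643.24, 696.55, 453.49, 451.55, 290.70, 275.31, 125.64.
Standard weights: 0.30, 0.24, 0.04, 0.02, 0.08, 0.24, 0.08.
District 4: 0.3000×755.52 + 0.2400×510.39 + 0.0400×370.86 + 0.0200×414.41 + 0.0800×255.98 + 0.2400×236.69 + 0.0800×88.89 = 456.6672 per 100 000.
District 8: 0.3000×643.24 + 0.2400×696.55 + 0.0400×453.49 + 0.0200×451.55 + 0.0800×290.70 + 0.2400×275.31 + 0.0800×125.64 = 486.6947 per 100 000.
Ratio = 456.6672 ÷ 486.6947 = 0.93830.

0.938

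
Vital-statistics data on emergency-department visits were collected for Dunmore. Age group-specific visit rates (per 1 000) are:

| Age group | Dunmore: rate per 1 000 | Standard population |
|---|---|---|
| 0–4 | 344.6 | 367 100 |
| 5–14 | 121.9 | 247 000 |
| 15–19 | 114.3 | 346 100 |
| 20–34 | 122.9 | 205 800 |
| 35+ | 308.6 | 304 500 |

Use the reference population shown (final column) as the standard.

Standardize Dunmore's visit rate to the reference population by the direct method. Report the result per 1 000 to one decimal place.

Standard total = 1 470 500; weights = 0.2496, 0.1680, 0.2354, 0.1400, 0.2071.
Standardized rate: 0.2496×344.6 + 0.1680×121.9 + 0.2354×114.3 + 0.1400×122.9 + 0.2071×308.6 = 214.5071 per 1 000.

214.5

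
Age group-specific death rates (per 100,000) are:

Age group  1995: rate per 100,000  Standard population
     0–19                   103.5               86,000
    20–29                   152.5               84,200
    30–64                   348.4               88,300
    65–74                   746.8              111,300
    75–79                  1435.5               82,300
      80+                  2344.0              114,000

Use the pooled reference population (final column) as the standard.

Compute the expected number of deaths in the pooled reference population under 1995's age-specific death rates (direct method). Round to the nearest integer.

5210

Expected deaths = Σ (standard pop × age-specific rate ÷ 100,000)
= 86,000×103.5/100,000 + 84,200×152.5/100,000 + 88,300×348.4/100,000 + 111,300×746.8/100,000 + 82,300×1435.5/100,000 + 114,000×2344.0/100,000
= 89.01 + 128.41 + 307.64 + 831.19 + 1181.42 + 2672.16 = 5209.82.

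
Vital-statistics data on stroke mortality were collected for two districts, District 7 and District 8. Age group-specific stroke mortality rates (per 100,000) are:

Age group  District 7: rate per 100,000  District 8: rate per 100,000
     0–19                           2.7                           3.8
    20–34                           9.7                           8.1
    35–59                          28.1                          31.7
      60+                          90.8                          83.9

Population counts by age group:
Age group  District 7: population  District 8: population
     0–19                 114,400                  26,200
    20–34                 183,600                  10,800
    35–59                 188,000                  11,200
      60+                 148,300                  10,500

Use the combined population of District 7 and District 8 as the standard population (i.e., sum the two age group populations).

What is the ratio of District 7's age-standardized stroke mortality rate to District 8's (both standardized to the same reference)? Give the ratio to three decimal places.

1.025

Combined standard total = 693,000; weights = 0.2029, 0.2805, 0.2874, 0.2291.
District 7: 0.2029×2.7 + 0.2805×9.7 + 0.2874×28.1 + 0.2291×90.8 = 32.1528 per 100,000.
District 8: 0.2029×3.8 + 0.2805×8.1 + 0.2874×31.7 + 0.2291×83.9 = 31.3808 per 100,000.
Ratio = 32.1528 ÷ 31.3808 = 1.02460.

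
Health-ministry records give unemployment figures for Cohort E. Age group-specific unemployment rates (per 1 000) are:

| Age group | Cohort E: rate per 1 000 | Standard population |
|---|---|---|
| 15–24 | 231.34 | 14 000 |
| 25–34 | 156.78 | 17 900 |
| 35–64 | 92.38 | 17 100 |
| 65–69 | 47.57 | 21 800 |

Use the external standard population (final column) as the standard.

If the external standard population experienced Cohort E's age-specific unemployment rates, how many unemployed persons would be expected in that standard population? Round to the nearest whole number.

8662

Expected unemployed persons = Σ (standard pop × age-specific rate ÷ 1 000)
= 14 000×231.34/1 000 + 17 900×156.78/1 000 + 17 100×92.38/1 000 + 21 800×47.57/1 000
= 3238.76 + 2806.36 + 1579.70 + 1037.03 = 8661.85.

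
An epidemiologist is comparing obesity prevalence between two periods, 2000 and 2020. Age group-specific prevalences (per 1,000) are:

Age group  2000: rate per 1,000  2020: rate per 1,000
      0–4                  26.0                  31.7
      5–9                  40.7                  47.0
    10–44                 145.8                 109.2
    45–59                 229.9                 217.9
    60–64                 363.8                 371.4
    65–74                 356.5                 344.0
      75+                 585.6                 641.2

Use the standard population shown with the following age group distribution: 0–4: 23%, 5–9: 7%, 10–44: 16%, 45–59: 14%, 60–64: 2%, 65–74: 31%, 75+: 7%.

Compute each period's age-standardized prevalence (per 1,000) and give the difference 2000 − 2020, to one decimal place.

Standard weights: 0.23, 0.07, 0.16, 0.14, 0.02, 0.31, 0.07.
2000: 0.2300×26.0 + 0.0700×40.7 + 0.1600×145.8 + 0.1400×229.9 + 0.0200×363.8 + 0.3100×356.5 + 0.0700×585.6 = 223.1260 per 1,000.
2020: 0.2300×31.7 + 0.0700×47.0 + 0.1600×109.2 + 0.1400×217.9 + 0.0200×371.4 + 0.3100×344.0 + 0.0700×641.2 = 217.5110 per 1,000.
Difference = 223.1260 − 217.5110 = 5.6150.

5.6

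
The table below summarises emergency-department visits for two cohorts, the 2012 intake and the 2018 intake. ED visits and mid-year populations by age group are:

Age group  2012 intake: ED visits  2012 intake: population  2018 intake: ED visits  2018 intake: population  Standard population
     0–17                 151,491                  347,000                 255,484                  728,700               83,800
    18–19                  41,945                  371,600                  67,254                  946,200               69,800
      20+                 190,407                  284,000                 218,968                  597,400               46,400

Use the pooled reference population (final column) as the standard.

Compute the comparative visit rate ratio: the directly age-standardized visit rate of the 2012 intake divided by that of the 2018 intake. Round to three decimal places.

1.472

Age-specific rates per 1,000 for the 2012 intake: 436.573, 112.877, 670.447.
For the 2018 intake: 350.602, 71.078, 366.535.
Standard total = 200,000; weights = 0.4190, 0.3490, 0.2320.
The 2012 intake: 0.4190×436.573 + 0.3490×112.877 + 0.2320×670.447 = 377.8620 per 1,000.
The 2018 intake: 0.4190×350.602 + 0.3490×71.078 + 0.2320×366.535 = 256.7448 per 1,000.
Ratio = 377.8620 ÷ 256.7448 = 1.47174.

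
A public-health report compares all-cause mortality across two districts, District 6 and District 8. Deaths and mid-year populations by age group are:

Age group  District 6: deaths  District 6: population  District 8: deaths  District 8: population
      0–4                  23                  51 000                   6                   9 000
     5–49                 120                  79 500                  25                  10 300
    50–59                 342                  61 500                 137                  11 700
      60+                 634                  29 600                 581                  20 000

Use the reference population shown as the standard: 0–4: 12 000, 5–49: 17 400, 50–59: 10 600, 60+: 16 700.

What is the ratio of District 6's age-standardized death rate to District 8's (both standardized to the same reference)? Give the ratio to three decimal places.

0.680

Age-specific rates per 1 000 for District 6: 0.451, 1.509, 5.561, 21.419.
For District 8: 0.667, 2.427, 11.709, 29.050.
Standard total = 56 700; weights = 0.2116, 0.3069, 0.1869, 0.2945.
District 6: 0.2116×0.451 + 0.3069×1.509 + 0.1869×5.561 + 0.2945×21.419 = 7.9068 per 1 000.
District 8: 0.2116×0.667 + 0.3069×2.427 + 0.1869×11.709 + 0.2945×29.050 = 11.6312 per 1 000.
Ratio = 7.9068 ÷ 11.6312 = 0.67980.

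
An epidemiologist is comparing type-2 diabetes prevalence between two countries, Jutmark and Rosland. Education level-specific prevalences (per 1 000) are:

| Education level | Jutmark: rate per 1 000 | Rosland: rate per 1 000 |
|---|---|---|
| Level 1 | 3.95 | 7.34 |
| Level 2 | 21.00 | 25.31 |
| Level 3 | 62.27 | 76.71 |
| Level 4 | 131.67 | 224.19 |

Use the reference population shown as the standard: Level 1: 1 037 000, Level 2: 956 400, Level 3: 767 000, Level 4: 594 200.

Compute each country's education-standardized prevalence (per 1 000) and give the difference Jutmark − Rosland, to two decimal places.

-21.97

Standard total = 3 354 600; weights = 0.3091, 0.2851, 0.2286, 0.1771.
Jutmark: 0.3091×3.95 + 0.2851×21.00 + 0.2286×62.27 + 0.1771×131.67 = 44.7684 per 1 000.
Rosland: 0.3091×7.34 + 0.2851×25.31 + 0.2286×76.71 + 0.1771×224.19 = 66.7347 per 1 000.
Difference = 44.7684 − 66.7347 = -21.9664.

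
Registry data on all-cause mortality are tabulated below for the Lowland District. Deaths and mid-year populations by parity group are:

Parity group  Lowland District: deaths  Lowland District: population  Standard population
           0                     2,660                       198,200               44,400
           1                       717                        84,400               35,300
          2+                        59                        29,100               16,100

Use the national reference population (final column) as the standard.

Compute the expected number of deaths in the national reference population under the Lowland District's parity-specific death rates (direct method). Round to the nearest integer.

928

Parity-specific rates per 100,000 for the Lowland District: 1342.08, 849.53, 202.75.
Expected deaths = Σ (standard pop × parity-specific rate ÷ 100,000)
= 44,400×1342.08/100,000 + 35,300×849.53/100,000 + 16,100×202.75/100,000
= 595.88 + 299.88 + 32.64 = 928.41.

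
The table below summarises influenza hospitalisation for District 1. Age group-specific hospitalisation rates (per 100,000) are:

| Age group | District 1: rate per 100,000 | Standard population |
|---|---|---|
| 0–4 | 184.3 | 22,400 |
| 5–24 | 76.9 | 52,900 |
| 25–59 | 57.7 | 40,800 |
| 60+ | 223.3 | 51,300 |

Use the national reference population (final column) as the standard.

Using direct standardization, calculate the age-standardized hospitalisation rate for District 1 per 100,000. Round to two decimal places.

131.46

Standard total = 167,400; weights = 0.1338, 0.3160, 0.2437, 0.3065.
Standardized rate: 0.1338×184.3 + 0.3160×76.9 + 0.2437×57.7 + 0.3065×223.3 = 131.4563 per 100,000.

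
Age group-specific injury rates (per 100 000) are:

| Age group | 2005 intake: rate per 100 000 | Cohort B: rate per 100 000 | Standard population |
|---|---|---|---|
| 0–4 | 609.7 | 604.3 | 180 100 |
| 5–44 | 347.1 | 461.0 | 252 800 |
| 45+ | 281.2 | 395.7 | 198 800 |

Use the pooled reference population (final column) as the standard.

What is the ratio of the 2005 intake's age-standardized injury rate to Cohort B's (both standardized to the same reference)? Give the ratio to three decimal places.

Standard total = 631 700; weights = 0.2851, 0.4002, 0.3147.
The 2005 intake: 0.2851×609.7 + 0.4002×347.1 + 0.3147×281.2 = 401.2291 per 100 000.
Cohort B: 0.2851×604.3 + 0.4002×461.0 + 0.3147×395.7 = 481.3050 per 100 000.
Ratio = 401.2291 ÷ 481.3050 = 0.83363.

0.834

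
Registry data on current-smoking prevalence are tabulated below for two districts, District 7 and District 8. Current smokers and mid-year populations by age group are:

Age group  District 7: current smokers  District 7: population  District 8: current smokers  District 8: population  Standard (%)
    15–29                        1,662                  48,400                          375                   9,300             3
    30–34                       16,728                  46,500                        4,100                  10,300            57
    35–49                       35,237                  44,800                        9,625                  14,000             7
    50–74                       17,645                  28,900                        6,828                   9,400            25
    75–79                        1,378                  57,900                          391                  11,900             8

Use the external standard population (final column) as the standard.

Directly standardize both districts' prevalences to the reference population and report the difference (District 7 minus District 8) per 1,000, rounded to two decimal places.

Age-specific rates per 1,000 for District 7: 34.339, 359.742, 786.540, 610.554, 23.800.
For District 8: 40.323, 398.058, 687.500, 726.383, 32.857.
Standard weights: 0.03, 0.57, 0.07, 0.25, 0.08.
District 7: 0.0300×34.339 + 0.5700×359.742 + 0.0700×786.540 + 0.2500×610.554 + 0.0800×23.800 = 415.6833 per 1,000.
District 8: 0.0300×40.323 + 0.5700×398.058 + 0.0700×687.500 + 0.2500×726.383 + 0.0800×32.857 = 460.4522 per 1,000.
Difference = 415.6833 − 460.4522 = -44.7689.

-44.77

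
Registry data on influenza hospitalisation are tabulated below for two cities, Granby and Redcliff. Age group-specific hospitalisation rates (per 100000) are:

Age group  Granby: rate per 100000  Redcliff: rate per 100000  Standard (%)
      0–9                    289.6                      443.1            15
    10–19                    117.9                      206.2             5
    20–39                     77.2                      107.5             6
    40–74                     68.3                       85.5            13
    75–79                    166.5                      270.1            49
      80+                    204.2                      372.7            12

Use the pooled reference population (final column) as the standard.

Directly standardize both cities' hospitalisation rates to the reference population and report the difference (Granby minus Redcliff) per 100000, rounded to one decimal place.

-102.5

Standard weights: 0.15, 0.05, 0.06, 0.13, 0.49, 0.12.
Granby: 0.1500×289.6 + 0.0500×117.9 + 0.0600×77.2 + 0.1300×68.3 + 0.4900×166.5 + 0.1200×204.2 = 168.9350 per 100000.
Redcliff: 0.1500×443.1 + 0.0500×206.2 + 0.0600×107.5 + 0.1300×85.5 + 0.4900×270.1 + 0.1200×372.7 = 271.4130 per 100000.
Difference = 168.9350 − 271.4130 = -102.4780.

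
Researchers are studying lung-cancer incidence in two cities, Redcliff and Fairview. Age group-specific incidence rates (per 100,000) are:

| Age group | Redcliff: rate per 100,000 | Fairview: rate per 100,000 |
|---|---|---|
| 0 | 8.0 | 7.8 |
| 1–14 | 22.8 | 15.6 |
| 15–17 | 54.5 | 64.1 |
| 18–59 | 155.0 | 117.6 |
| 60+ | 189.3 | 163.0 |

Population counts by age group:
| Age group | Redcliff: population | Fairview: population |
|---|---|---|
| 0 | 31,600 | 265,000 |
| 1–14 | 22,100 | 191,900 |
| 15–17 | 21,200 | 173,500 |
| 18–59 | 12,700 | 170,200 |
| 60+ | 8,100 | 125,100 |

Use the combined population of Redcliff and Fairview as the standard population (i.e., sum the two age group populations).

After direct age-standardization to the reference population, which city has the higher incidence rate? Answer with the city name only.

Redcliff

Combined standard total = 1,021,400; weights = 0.2904, 0.2095, 0.1906, 0.1791, 0.1304.
Redcliff: 0.2904×8.0 + 0.2095×22.8 + 0.1906×54.5 + 0.1791×155.0 + 0.1304×189.3 = 69.9309 per 100,000.
Fairview: 0.2904×7.8 + 0.2095×15.6 + 0.1906×64.1 + 0.1791×117.6 + 0.1304×163.0 = 60.0673 per 100,000.
The crude rates (56.57 vs 61.13) would put Fairview higher, but that reflects its age composition; once standardized to a common age structure, Redcliff has the higher underlying rate.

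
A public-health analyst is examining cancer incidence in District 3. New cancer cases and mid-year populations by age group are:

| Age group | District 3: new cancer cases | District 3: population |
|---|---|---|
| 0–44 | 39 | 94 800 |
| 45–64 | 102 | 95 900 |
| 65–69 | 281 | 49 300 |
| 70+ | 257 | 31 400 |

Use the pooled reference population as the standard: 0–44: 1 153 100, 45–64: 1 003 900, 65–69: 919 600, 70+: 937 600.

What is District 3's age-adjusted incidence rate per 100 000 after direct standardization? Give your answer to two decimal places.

Age-specific rates per 100 000 for District 3: 41.14, 106.36, 569.98, 818.47.
Standard total = 4 014 200; weights = 0.2873, 0.2501, 0.2291, 0.2336.
Standardized rate: 0.2873×41.14 + 0.2501×106.36 + 0.2291×569.98 + 0.2336×818.47 = 360.1628 per 100 000.

360.16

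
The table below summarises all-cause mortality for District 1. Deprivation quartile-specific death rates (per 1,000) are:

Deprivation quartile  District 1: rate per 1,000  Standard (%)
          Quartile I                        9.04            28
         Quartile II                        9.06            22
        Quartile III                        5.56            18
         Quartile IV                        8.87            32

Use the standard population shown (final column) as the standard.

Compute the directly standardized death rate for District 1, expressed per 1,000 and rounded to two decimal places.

8.36

Standard weights: 0.28, 0.22, 0.18, 0.32.
Standardized rate: 0.2800×9.04 + 0.2200×9.06 + 0.1800×5.56 + 0.3200×8.87 = 8.3636 per 1,000.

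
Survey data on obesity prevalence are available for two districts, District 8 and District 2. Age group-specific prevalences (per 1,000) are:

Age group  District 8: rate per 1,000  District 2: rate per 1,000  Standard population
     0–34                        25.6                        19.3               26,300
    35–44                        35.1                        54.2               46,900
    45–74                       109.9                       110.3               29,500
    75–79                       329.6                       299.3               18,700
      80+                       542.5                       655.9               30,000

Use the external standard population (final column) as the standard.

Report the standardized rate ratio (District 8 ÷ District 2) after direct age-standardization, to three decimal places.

0.887

Standard total = 151,400; weights = 0.1737, 0.3098, 0.1948, 0.1235, 0.1982.
District 8: 0.1737×25.6 + 0.3098×35.1 + 0.1948×109.9 + 0.1235×329.6 + 0.1982×542.5 = 184.9408 per 1,000.
District 2: 0.1737×19.3 + 0.3098×54.2 + 0.1948×110.3 + 0.1235×299.3 + 0.1982×655.9 = 208.5689 per 1,000.
Ratio = 184.9408 ÷ 208.5689 = 0.88671.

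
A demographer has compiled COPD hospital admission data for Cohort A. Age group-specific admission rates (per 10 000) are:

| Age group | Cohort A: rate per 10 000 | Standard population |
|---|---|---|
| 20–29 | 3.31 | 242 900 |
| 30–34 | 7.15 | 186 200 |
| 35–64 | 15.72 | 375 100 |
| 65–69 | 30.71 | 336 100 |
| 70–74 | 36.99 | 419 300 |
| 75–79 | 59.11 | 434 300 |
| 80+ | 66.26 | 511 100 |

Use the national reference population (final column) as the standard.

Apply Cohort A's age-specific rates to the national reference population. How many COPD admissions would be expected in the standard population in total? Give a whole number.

Expected COPD admissions = Σ (standard pop × age-specific rate ÷ 10 000)
= 242 900×3.31/10 000 + 186 200×7.15/10 000 + 375 100×15.72/10 000 + 336 100×30.71/10 000 + 419 300×36.99/10 000 + 434 300×59.11/10 000 + 511 100×66.26/10 000
= 80.40 + 133.13 + 589.66 + 1032.16 + 1550.99 + 2567.15 + 3386.55 = 9340.04.

9340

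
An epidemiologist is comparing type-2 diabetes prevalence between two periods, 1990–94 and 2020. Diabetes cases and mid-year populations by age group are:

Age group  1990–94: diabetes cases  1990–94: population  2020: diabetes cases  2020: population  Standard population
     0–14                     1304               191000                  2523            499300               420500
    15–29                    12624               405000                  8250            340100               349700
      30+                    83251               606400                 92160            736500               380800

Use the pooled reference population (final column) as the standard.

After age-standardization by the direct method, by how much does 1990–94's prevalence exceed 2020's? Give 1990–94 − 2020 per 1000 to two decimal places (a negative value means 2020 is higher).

6.77

Age-specific rates per 1000 for 1990–94: 6.827, 31.170, 137.287.
For 2020: 5.053, 24.258, 125.132.
Standard total = 1151000; weights = 0.3653, 0.3038, 0.3308.
1990–94: 0.3653×6.827 + 0.3038×31.170 + 0.3308×137.287 = 57.3850 per 1000.
2020: 0.3653×5.053 + 0.3038×24.258 + 0.3308×125.132 = 50.6152 per 1000.
Difference = 57.3850 − 50.6152 = 6.7698.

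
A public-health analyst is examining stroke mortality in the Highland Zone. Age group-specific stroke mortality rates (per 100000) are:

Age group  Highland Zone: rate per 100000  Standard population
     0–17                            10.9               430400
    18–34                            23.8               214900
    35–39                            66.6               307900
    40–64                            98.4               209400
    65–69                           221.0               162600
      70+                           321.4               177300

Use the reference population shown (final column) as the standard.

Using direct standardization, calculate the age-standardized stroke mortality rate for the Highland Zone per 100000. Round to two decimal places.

95.73

Standard total = 1502500; weights = 0.2865, 0.1430, 0.2049, 0.1394, 0.1082, 0.1180.
Standardized rate: 0.2865×10.9 + 0.1430×23.8 + 0.2049×66.6 + 0.1394×98.4 + 0.1082×221.0 + 0.1180×321.4 = 95.7310 per 100000.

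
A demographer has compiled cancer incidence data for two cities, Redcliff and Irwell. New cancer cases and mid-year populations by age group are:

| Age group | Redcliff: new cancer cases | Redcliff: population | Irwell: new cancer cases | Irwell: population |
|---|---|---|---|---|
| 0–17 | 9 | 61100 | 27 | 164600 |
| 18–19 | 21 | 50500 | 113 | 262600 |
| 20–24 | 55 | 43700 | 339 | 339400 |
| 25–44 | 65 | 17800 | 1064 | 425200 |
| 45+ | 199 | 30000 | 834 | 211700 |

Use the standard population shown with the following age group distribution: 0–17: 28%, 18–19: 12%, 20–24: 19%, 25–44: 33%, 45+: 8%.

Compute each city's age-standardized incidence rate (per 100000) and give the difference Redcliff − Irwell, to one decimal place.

63.8

Age-specific rates per 100000 for Redcliff: 14.73, 41.58, 125.86, 365.17, 663.33.
For Irwell: 16.40, 43.03, 99.88, 250.24, 393.95.
Standard weights: 0.28, 0.12, 0.19, 0.33, 0.08.
Redcliff: 0.2800×14.73 + 0.1200×41.58 + 0.1900×125.86 + 0.3300×365.17 + 0.0800×663.33 = 206.5998 per 100000.
Irwell: 0.2800×16.40 + 0.1200×43.03 + 0.1900×99.88 + 0.3300×250.24 + 0.0800×393.95 = 142.8282 per 100000.
Difference = 206.5998 − 142.8282 = 63.7716.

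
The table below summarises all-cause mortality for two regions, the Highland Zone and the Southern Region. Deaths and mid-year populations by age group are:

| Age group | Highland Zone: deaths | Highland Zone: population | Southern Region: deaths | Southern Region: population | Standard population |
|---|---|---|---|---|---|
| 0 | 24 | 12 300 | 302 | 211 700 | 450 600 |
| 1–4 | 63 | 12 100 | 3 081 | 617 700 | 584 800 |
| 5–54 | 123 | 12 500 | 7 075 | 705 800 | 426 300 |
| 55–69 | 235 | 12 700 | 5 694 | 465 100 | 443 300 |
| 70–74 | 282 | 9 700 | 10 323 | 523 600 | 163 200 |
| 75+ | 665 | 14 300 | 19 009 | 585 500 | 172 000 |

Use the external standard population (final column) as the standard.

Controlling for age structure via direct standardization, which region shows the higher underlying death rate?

Age-specific rates per 1 000 for the Highland Zone: 1.951, 5.207, 9.840, 18.504, 29.072, 46.503.
For the Southern Region: 1.427, 4.988, 10.024, 12.243, 19.715, 32.466.
Standard total = 2 240 200; weights = 0.2011, 0.2610, 0.1903, 0.1979, 0.0729, 0.0768.
The Highland Zone: 0.2011×1.951 + 0.2610×5.207 + 0.1903×9.840 + 0.1979×18.504 + 0.0729×29.072 + 0.0768×46.503 = 12.9742 per 1 000.
The Southern Region: 0.2011×1.427 + 0.2610×4.988 + 0.1903×10.024 + 0.1979×12.243 + 0.0729×19.715 + 0.0768×32.466 = 9.8482 per 1 000.

Highland Zone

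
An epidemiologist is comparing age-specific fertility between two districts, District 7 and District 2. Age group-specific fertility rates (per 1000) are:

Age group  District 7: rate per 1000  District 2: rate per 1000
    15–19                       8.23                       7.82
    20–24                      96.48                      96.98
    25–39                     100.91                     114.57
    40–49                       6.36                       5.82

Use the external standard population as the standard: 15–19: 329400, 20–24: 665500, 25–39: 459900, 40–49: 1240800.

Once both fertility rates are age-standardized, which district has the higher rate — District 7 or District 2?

Standard total = 2695600; weights = 0.1222, 0.2469, 0.1706, 0.4603.
District 7: 0.1222×8.23 + 0.2469×96.48 + 0.1706×100.91 + 0.4603×6.36 = 44.9690 per 1000.
District 2: 0.1222×7.82 + 0.2469×96.98 + 0.1706×114.57 + 0.4603×5.82 = 47.1243 per 1000.

District 2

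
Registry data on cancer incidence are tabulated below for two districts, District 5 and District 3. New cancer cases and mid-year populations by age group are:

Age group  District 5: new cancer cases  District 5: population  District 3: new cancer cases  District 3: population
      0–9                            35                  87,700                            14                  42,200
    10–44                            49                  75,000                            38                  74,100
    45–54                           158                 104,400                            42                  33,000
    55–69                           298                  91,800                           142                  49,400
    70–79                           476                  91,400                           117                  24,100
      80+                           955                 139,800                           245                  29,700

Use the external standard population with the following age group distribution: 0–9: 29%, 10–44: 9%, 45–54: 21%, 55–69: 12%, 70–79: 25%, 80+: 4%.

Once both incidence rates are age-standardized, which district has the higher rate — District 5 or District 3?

District 5

Age-specific rates per 100,000 for District 5: 39.91, 65.33, 151.34, 324.62, 520.79, 683.12.
For District 3: 33.18, 51.28, 127.27, 287.45, 485.48, 824.92.
Standard weights: 0.29, 0.09, 0.21, 0.12, 0.25, 0.04.
District 5: 0.2900×39.91 + 0.0900×65.33 + 0.2100×151.34 + 0.1200×324.62 + 0.2500×520.79 + 0.0400×683.12 = 245.7111 per 100,000.
District 3: 0.2900×33.18 + 0.0900×51.28 + 0.2100×127.27 + 0.1200×287.45 + 0.2500×485.48 + 0.0400×824.92 = 229.8234 per 100,000.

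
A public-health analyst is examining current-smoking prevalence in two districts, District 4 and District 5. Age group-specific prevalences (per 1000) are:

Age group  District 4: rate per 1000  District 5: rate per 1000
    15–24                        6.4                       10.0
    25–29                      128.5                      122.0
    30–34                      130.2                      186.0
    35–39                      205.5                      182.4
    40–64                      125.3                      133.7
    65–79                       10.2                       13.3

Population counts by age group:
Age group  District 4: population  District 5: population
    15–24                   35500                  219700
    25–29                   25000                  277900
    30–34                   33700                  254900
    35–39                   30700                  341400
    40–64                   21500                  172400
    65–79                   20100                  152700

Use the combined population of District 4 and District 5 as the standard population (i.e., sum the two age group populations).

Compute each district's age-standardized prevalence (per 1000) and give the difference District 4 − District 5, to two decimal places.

Combined standard total = 1585500; weights = 0.1610, 0.1910, 0.1820, 0.2347, 0.1223, 0.1090.
District 4: 0.1610×6.4 + 0.1910×128.5 + 0.1820×130.2 + 0.2347×205.5 + 0.1223×125.3 + 0.1090×10.2 = 113.9429 per 1000.
District 5: 0.1610×10.0 + 0.1910×122.0 + 0.1820×186.0 + 0.2347×182.4 + 0.1223×133.7 + 0.1090×13.3 = 119.3813 per 1000.
Difference = 113.9429 − 119.3813 = -5.4385.

-5.44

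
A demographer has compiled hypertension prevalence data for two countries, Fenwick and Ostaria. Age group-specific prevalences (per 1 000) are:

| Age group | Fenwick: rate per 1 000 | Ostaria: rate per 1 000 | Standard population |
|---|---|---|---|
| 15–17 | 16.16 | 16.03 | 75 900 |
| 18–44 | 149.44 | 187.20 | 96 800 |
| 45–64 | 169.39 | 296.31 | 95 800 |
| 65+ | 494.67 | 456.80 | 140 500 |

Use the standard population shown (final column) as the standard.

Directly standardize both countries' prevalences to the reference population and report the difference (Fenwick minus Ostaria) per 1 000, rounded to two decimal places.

Standard total = 409 000; weights = 0.1856, 0.2367, 0.2342, 0.3435.
Fenwick: 0.1856×16.16 + 0.2367×149.44 + 0.2342×169.39 + 0.3435×494.67 = 247.9732 per 1 000.
Ostaria: 0.1856×16.03 + 0.2367×187.20 + 0.2342×296.31 + 0.3435×456.80 = 273.6052 per 1 000.
Difference = 247.9732 − 273.6052 = -25.6320.

-25.63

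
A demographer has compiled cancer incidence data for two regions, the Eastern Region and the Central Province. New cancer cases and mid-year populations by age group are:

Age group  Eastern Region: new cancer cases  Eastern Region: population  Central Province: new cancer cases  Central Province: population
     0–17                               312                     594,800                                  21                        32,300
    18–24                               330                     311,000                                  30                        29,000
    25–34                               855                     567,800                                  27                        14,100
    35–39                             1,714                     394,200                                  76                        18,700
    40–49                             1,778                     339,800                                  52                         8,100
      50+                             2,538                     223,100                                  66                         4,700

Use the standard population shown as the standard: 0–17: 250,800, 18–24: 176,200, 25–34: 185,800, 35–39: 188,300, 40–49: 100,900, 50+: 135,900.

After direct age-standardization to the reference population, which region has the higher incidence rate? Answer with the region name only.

Age-specific rates per 100,000 for the Eastern Region: 52.45, 106.11, 150.58, 434.80, 523.25, 1137.61.
For the Central Province: 65.02, 103.45, 191.49, 406.42, 641.98, 1404.26.
Standard total = 1,037,900; weights = 0.2416, 0.1698, 0.1790, 0.1814, 0.0972, 0.1309.
The Eastern Region: 0.2416×52.45 + 0.1698×106.11 + 0.1790×150.58 + 0.1814×434.80 + 0.0972×523.25 + 0.1309×1137.61 = 336.3526 per 100,000.
The Central Province: 0.2416×65.02 + 0.1698×103.45 + 0.1790×191.49 + 0.1814×406.42 + 0.0972×641.98 + 0.1309×1404.26 = 387.5654 per 100,000.
The crude rates (309.66 vs 254.44) would put the Eastern Region higher, but that reflects its age composition; once standardized to a common age structure, the Central Province has the higher underlying rate.

Central Province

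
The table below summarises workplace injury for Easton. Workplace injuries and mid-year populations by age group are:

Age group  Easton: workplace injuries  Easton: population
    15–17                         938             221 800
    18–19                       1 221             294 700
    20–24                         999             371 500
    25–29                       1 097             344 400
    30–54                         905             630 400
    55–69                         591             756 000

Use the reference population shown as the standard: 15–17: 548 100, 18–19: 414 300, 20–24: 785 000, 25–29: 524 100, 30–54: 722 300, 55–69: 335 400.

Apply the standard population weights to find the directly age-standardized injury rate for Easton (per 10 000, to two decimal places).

Age-specific rates per 10 000 for Easton: 42.29, 41.43, 26.89, 31.85, 14.36, 7.82.
Standard total = 3 329 200; weights = 0.1646, 0.1244, 0.2358, 0.1574, 0.2170, 0.1007.
Standardized rate: 0.1646×42.29 + 0.1244×41.43 + 0.2358×26.89 + 0.1574×31.85 + 0.2170×14.36 + 0.1007×7.82 = 27.3757 per 10 000.

27.38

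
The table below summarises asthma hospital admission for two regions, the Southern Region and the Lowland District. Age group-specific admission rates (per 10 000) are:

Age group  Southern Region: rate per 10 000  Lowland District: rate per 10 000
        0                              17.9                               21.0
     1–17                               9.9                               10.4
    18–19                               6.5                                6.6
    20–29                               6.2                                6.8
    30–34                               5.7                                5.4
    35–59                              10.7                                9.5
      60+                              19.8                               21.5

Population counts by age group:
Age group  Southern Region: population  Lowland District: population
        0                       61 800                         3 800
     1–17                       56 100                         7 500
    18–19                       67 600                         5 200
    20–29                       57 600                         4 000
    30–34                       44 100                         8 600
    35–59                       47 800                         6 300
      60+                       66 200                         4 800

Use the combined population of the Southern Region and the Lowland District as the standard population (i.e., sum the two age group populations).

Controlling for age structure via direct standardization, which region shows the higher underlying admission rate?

Lowland District

Combined standard total = 441 400; weights = 0.1486, 0.1441, 0.1649, 0.1396, 0.1194, 0.1226, 0.1609.
The Southern Region: 0.1486×17.9 + 0.1441×9.9 + 0.1649×6.5 + 0.1396×6.2 + 0.1194×5.7 + 0.1226×10.7 + 0.1609×19.8 = 11.2009 per 10 000.
The Lowland District: 0.1486×21.0 + 0.1441×10.4 + 0.1649×6.6 + 0.1396×6.8 + 0.1194×5.4 + 0.1226×9.5 + 0.1609×21.5 = 11.9244 per 10 000.
The crude rates (11.30 vs 10.67) would put the Southern Region higher, but that reflects its age composition; once standardized to a common age structure, the Lowland District has the higher underlying rate.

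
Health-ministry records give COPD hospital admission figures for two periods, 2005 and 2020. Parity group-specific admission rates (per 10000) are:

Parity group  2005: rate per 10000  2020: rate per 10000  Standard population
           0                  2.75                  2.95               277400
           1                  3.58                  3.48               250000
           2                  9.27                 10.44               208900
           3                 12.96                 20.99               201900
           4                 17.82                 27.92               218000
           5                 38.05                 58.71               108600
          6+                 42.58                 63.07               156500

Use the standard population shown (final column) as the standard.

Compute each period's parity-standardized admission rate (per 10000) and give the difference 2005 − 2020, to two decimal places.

Standard total = 1421300; weights = 0.1952, 0.1759, 0.1470, 0.1421, 0.1534, 0.0764, 0.1101.
2005: 0.1952×2.75 + 0.1759×3.58 + 0.1470×9.27 + 0.1421×12.96 + 0.1534×17.82 + 0.0764×38.05 + 0.1101×42.58 = 14.6990 per 10000.
2020: 0.1952×2.95 + 0.1759×3.48 + 0.1470×10.44 + 0.1421×20.99 + 0.1534×27.92 + 0.0764×58.71 + 0.1101×63.07 = 21.4170 per 10000.
Difference = 14.6990 − 21.4170 = -6.7180.

-6.72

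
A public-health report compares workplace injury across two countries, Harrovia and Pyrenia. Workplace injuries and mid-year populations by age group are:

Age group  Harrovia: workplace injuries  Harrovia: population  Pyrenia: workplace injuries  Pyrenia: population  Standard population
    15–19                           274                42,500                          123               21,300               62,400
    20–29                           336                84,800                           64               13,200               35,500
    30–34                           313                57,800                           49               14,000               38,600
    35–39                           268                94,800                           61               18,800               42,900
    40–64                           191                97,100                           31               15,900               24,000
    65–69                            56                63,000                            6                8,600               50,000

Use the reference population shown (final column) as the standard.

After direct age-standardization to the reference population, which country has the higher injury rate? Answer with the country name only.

Age-specific rates per 10,000 for Harrovia: 64.47, 39.62, 54.15, 28.27, 19.67, 8.89.
For Pyrenia: 57.75, 48.48, 35.00, 32.45, 19.50, 6.98.
Standard total = 253,400; weights = 0.2463, 0.1401, 0.1523, 0.1693, 0.0947, 0.1973.
Harrovia: 0.2463×64.47 + 0.1401×39.62 + 0.1523×54.15 + 0.1693×28.27 + 0.0947×19.67 + 0.1973×8.89 = 38.0788 per 10,000.
Pyrenia: 0.2463×57.75 + 0.1401×48.48 + 0.1523×35.00 + 0.1693×32.45 + 0.0947×19.50 + 0.1973×6.98 = 35.0605 per 10,000.
The crude rates (32.68 vs 36.38) would put Pyrenia higher, but that reflects its age composition; once standardized to a common age structure, Harrovia has the higher underlying rate.

Harrovia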